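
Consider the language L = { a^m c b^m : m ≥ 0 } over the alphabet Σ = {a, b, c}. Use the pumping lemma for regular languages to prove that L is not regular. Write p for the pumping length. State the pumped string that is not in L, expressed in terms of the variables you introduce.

a^{p+k} c b^p

Assume L is regular; let p be its pumping constant.
Take w = a^p c b^p ∈ L with |w| = 2p+1 ≥ p.
By the pumping lemma, w = xyz with |xy| ≤ p and y is nonempty.
Because |xy| ≤ p and w begins with p copies of a, we have y = a^k with 1 ≤ k ≤ p.
Pump with i = 2: xy^2z = a^{p+k} c b^p, which would require p+k = p. But k ≥ 1, so xy^2z ∉ L.
Contradiction. Therefore L is not regular.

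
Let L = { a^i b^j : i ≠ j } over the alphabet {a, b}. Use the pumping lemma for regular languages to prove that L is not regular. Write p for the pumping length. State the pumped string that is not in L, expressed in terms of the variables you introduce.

a^{p+p!} b^{p+p!}

Toward a contradiction, assume L is regular with pumping length p.
Choose w = a^p b^{p+p!}. Since p ≠ p+p!, w ∈ L; and |w| ≥ p.
By the pumping lemma, w = xyz with |xy| ≤ p and |y| ≥ 1.
Since the first p symbols of w are all a's and |xy| ≤ p, y lies entirely in the leading a-block: y = a^k for some k with 1 ≤ k ≤ p.
Since 1 ≤ k ≤ p, k divides p!; set t = 1 + p!/k. Then xy^t z has p + (p!/k)·k = p + p! copies of a. Now the a-count equals the b-count, so i ≠ j fails. So xy^t z = a^{p+p!} b^{p+p!} ∉ L.
Contradiction. Therefore L is not regular.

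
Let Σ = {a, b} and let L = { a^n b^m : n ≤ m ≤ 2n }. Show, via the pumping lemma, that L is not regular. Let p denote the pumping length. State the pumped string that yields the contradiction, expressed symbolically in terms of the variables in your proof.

a^{p+k} b^p

Assume L is regular. Let p be the pumping length given by the pumping lemma.
Take w = a^p b^p ∈ L (since p ≤ p ≤ 2p), with |w| = 2p ≥ p.
By the pumping lemma, w = xyz with |xy| ≤ p and |y| ≥ 1.
Since the first p symbols of w are all a's and |xy| ≤ p, y lies entirely in the leading a-block: y = a^k for some k with 1 ≤ k ≤ p.
Pump with i = 2: xy^2z = a^{p+k} b^p. Now n = p+k > p = m, so the condition n ≤ m fails. Thus xy^2z ∉ L.
This is a contradiction; hence L is not regular.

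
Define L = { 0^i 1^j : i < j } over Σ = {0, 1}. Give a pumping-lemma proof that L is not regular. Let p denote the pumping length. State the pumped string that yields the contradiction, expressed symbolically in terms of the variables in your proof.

0^{p+k} 1^{p+1}

Suppose for contradiction that L is regular, and let p be the pumping length.
Choose w = 0^p 1^{p+1} ∈ L, with |w| = 2p+1 ≥ p.
By the pumping lemma, w = xyz with |xy| ≤ p and |y| ≥ 1.
Since the first p symbols of w are all 0's and |xy| ≤ p, y lies entirely in the leading 0-block: y = 0^k for some k with 1 ≤ k ≤ p.
Consider xy^2z = 0^{p+k} 1^{p+1}. Since k ≥ 1, the 0-count p+k is at least p+1, so i < j fails; thus xy^2z ∉ L.
Contradiction. Therefore L is not regular.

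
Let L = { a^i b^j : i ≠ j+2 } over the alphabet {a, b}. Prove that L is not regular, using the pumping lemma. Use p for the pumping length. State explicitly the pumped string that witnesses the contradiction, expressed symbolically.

Assume L is regular. Let p be the pumping length given by the pumping lemma.
Choose w = a^p b^{p+p!-2}. Since p ≠ (p+p!-2)+2 = p+p!, w ∈ L; and |w| ≥ p.
Write w = xyz as guaranteed by the lemma, with |xy| ≤ p and |y| > 0.
The first p characters of w are a's, so xy (and hence y) consists only of a's. Write y = a^k, 1 ≤ k ≤ p.
Since 1 ≤ k ≤ p, k divides p!; set t = 1 + p!/k. Then xy^t z has p + (p!/k)·k = p + p! copies of a. Now the a-count is p+p! and (b-count)+2 = (p+p!-2)+2 = p+p!, so i ≠ j+2 fails. So xy^t z = a^{p+p!} b^{p+p!-2} ∉ L.
This contradicts the pumping lemma, so L is not regular.

a^{p+p!} b^{p+p!-2}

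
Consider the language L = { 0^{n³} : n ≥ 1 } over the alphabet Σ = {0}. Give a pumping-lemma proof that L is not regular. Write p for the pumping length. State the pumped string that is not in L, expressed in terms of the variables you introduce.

Assume L is regular. Let p be the pumping length given by the pumping lemma.
Take w = 0^{p³} ∈ L with |w| = p³ ≥ p.
By the pumping lemma, w = xyz with |xy| ≤ p and y is nonempty.
Then y = 0^k for some k with 1 ≤ k ≤ p.
Pump with i = 2: xy^2z = 0^{p³+k}. Since 1 ≤ k ≤ p, p³ < p³+k ≤ p³+p < p³+3p²+3p+1 = (p+1)³, so p³+k is not a perfect cube. So xy^2z ∉ L.
This is a contradiction; hence L is not regular.

0^{p³+k}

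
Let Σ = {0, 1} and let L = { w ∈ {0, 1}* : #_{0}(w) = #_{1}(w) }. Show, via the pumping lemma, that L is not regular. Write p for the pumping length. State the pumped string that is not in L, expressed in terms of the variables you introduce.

0^{p+k} 1^p

Assume L is regular. Let p be the pumping length given by the pumping lemma.
Choose w = 0^p 1^p ∈ L with |w| = 2p ≥ p.
By the pumping lemma, w = xyz with |xy| ≤ p and |y| > 0.
The first p characters of w are 0's, so xy (and hence y) consists only of 0's. Write y = 0^k, 1 ≤ k ≤ p.
Pump with i = 2: xy^2z = 0^{p+k} 1^p has p+k occurrences of 0 but only p of 1. Since k ≥ 1 the counts differ, so xy^2z ∉ L.
This contradicts the pumping lemma, so L is not regular.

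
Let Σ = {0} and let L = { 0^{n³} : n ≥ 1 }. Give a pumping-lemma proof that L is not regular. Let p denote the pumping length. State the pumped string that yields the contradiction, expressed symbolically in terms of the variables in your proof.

0^{p³+k}

Suppose for contradiction that L is regular, and let p be the pumping length.
Take w = 0^{p³} ∈ L with |w| = p³ ≥ p.
By the pumping lemma, w = xyz with |xy| ≤ p and |y| > 0.
Then y = 0^k for some k with 1 ≤ k ≤ p.
Pump with i = 2: xy^2z = 0^{p³+k}. Since 1 ≤ k ≤ p, p³ < p³+k ≤ p³+p < p³+3p²+3p+1 = (p+1)³, so p³+k is not a perfect cube. So xy^2z ∉ L.
Contradiction. Therefore L is not regular.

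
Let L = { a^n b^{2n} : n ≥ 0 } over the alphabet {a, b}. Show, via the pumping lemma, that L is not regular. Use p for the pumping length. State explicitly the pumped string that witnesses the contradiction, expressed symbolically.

a^{p+k} b^{2p}

Toward a contradiction, assume L is regular with pumping length p.
Take w = a^p b^{2p}. Then w ∈ L and |w| = 3p ≥ p.
By the pumping lemma, w = xyz with |xy| ≤ p and |y| ≥ 1.
The first p characters of w are a's, so xy (and hence y) consists only of a's. Write y = a^k, 1 ≤ k ≤ p.
Pump with i = 2: xy^2z = a^{p+k} b^{2p}. For this to lie in L we would need 2p = 2(p+k), which forces k = 0. But k ≥ 1, so xy^2z ∉ L.
This contradicts the pumping lemma, so L is not regular.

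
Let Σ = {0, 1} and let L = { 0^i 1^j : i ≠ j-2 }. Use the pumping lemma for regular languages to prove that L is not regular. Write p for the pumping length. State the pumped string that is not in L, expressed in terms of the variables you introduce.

Suppose for contradiction that L is regular, and let p be the pumping length.
Choose w = 0^p 1^{p+p!+2}. Since p ≠ (p+p!+2)-2 = p+p!, w ∈ L; and |w| ≥ p.
The pumping lemma gives a decomposition w = xyz where |xy| ≤ p and |y| ≥ 1.
Because |xy| ≤ p and w begins with p copies of 0, we have y = 0^k with 1 ≤ k ≤ p.
Since 1 ≤ k ≤ p, k divides p!; set t = 1 + p!/k. Then xy^t z has p + (p!/k)·k = p + p! copies of 0. Now the 0-count is p+p! and (1-count)-2 = (p+p!+2)-2 = p+p!, so i ≠ j-2 fails. So xy^t z = 0^{p+p!} 1^{p+p!+2} ∉ L.
Contradiction. Therefore L is not regular.

0^{p+p!} 1^{p+p!+2}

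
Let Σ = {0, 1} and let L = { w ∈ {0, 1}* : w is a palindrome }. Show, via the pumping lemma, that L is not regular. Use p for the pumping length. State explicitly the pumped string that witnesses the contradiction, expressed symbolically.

0^{p+k} 1 0^p

Assume L is regular; let p be its pumping constant.
Take w = 0^p 1 0^p, a palindrome of length 2p+1 ≥ p.
Write w = xyz as guaranteed by the lemma, with |xy| ≤ p and |y| > 0.
Since the first p symbols of w are all 0's and |xy| ≤ p, y lies entirely in the leading 0-block: y = 0^k for some k with 1 ≤ k ≤ p.
Pump with i = 2: xy^2z = 0^{p+k} 1 0^p. Its reverse is 0^p 1 0^{p+k}, which differs from xy^2z since k ≥ 1. So xy^2z is not a palindrome and xy^2z ∉ L.
This contradicts the pumping lemma, so L is not regular.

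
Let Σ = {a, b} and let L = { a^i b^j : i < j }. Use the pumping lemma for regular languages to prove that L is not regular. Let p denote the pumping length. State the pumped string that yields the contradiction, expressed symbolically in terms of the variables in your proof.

a^{p+k} b^{p+1}

Suppose for contradiction that L is regular, and let p be the pumping length.
Choose w = a^p b^{p+1} ∈ L, with |w| = 2p+1 ≥ p.
The pumping lemma gives a decomposition w = xyz where |xy| ≤ p and |y| > 0.
The first p characters of w are a's, so xy (and hence y) consists only of a's. Write y = a^k, 1 ≤ k ≤ p.
Consider xy^2z = a^{p+k} b^{p+1}. Since k ≥ 1, the a-count p+k is at least p+1, so i < j fails; thus xy^2z ∉ L.
This is a contradiction; hence L is not regular.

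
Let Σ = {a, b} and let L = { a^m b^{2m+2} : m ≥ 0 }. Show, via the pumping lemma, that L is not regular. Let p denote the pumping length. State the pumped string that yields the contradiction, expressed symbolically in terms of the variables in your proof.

a^{p+k} b^{2p+2}

Assume L is regular. Let p be the pumping length given by the pumping lemma.
Choose w = a^p b^{2p+2}, which is in L with |w| = 3p+2 ≥ p.
The pumping lemma gives a decomposition w = xyz where |xy| ≤ p and y is nonempty.
Because |xy| ≤ p and w begins with p copies of a, we have y = a^k with 1 ≤ k ≤ p.
Pump with i = 2: xy^2z = a^{p+k} b^{2p+2}. For this to lie in L we would need 2p+2 = 2(p+k)+2, which forces k = 0. But k ≥ 1, so xy^2z ∉ L.
This is a contradiction; hence L is not regular.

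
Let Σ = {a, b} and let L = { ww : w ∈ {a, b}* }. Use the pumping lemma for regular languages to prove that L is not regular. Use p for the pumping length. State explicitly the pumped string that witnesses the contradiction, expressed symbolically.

Assume L is regular. Let p be the pumping length given by the pumping lemma.
Take w = a^p b^p a^p b^p = uu where u = a^pb^p; then w ∈ L and |w| = 4p ≥ p.
By the pumping lemma, w = xyz with |xy| ≤ p and |y| > 0.
Because |xy| ≤ p and w begins with p copies of a, we have y = a^k with 1 ≤ k ≤ p.
Pump with i = 2: xy^2z = a^{p+k} b^p a^p b^p, of length 4p+k. Suppose this equals vv. The string starts with a and ends with b, so v does too; thus the boundary between the two copies of v is a b→a transition. There is exactly one such transition, at position 2p+k, so |v| = 2p+k and |vv| = 4p+2k ≠ 4p+k since k ≥ 1. So xy^2z ∉ L.
This contradicts the pumping lemma, so L is not regular.

a^{p+k} b^p a^p b^p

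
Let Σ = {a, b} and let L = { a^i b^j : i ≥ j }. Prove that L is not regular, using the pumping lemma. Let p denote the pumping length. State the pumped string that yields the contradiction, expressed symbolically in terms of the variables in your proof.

a^{p-k} b^p

Assume L is regular. Let p be the pumping length given by the pumping lemma.
Choose w = a^p b^p ∈ L, with |w| = 2p ≥ p.
Write w = xyz as guaranteed by the lemma, with |xy| ≤ p and y is nonempty.
The first p characters of w are a's, so xy (and hence y) consists only of a's. Write y = a^k, 1 ≤ k ≤ p.
Consider xy^0z = xz = a^{p-k} b^p. Since k ≥ 1, the a-count p-k is less than p, so i ≥ j fails; thus xz ∉ L.
Contradiction. Therefore L is not regular.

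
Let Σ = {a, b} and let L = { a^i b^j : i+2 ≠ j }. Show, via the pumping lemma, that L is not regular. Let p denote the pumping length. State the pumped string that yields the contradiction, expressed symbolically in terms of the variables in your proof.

Toward a contradiction, assume L is regular with pumping length p.
Choose w = a^p b^{p+p!+2}. Since p ≠ (p+p!+2)-2 = p+p!, w ∈ L; and |w| ≥ p.
By the pumping lemma, w = xyz with |xy| ≤ p and |y| > 0.
The first p characters of w are a's, so xy (and hence y) consists only of a's. Write y = a^k, 1 ≤ k ≤ p.
Since 1 ≤ k ≤ p, k divides p!; set t = 1 + p!/k. Then xy^t z has p + (p!/k)·k = p + p! copies of a. Now the a-count is p+p! and (b-count)-2 = (p+p!+2)-2 = p+p!, so i+2 ≠ j fails. So xy^t z = a^{p+p!} b^{p+p!+2} ∉ L.
This contradicts the pumping lemma, so L is not regular.

a^{p+p!} b^{p+p!+2}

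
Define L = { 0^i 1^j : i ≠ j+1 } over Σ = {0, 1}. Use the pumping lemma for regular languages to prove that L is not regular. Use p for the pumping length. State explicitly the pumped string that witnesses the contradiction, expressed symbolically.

0^{p+p!} 1^{p+p!-1}

Toward a contradiction, assume L is regular with pumping length p.
Choose w = 0^p 1^{p+p!-1}. Since p ≠ (p+p!-1)+1 = p+p!, w ∈ L; and |w| ≥ p.
The pumping lemma gives a decomposition w = xyz where |xy| ≤ p and |y| ≥ 1.
Since the first p symbols of w are all 0's and |xy| ≤ p, y lies entirely in the leading 0-block: y = 0^k for some k with 1 ≤ k ≤ p.
Since 1 ≤ k ≤ p, k divides p!; set t = 1 + p!/k. Then xy^t z has p + (p!/k)·k = p + p! copies of 0. Now the 0-count is p+p! and (1-count)+1 = (p+p!-1)+1 = p+p!, so i ≠ j+1 fails. So xy^t z = 0^{p+p!} 1^{p+p!-1} ∉ L.
Contradiction. Therefore L is not regular.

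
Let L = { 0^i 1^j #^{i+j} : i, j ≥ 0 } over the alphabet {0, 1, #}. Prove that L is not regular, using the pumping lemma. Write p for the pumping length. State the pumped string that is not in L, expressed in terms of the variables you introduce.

Assume L is regular; let p be its pumping constant.
Take w = 0^p 1^p #^{2p} ∈ L (with i=j=p, i+j=2p), |w| = 4p ≥ p.
The pumping lemma gives a decomposition w = xyz where |xy| ≤ p and |y| > 0.
The first p characters of w are 0's, so xy (and hence y) consists only of 0's. Write y = 0^k, 1 ≤ k ≤ p.
Consider xy^2z = 0^{p+k} 1^p #^{2p}. Now the 0- and 1-counts sum to 2p+k, but the #-count is 2p ≠ 2p+k. So xy^2z ∉ L.
Contradiction. Therefore L is not regular.

0^{p+k} 1^p #^{2p}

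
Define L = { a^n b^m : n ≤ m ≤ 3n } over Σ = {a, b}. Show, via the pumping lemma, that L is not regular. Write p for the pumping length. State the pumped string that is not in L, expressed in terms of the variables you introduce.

Toward a contradiction, assume L is regular with pumping length p.
Take w = a^p b^p ∈ L (since p ≤ p ≤ 3p), with |w| = 2p ≥ p.
By the pumping lemma, w = xyz with |xy| ≤ p and y is nonempty.
Because |xy| ≤ p and w begins with p copies of a, we have y = a^k with 1 ≤ k ≤ p.
Pump with i = 2: xy^2z = a^{p+k} b^p. Now n = p+k > p = m, so the condition n ≤ m fails. Thus xy^2z ∉ L.
This is a contradiction; hence L is not regular.

a^{p+k} b^p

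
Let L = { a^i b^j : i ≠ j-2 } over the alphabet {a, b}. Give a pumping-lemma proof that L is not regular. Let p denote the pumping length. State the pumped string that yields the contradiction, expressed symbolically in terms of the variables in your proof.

a^{p+p!} b^{p+p!+2}

Assume L is regular. Let p be the pumping length given by the pumping lemma.
Choose w = a^p b^{p+p!+2}. Since p ≠ (p+p!+2)-2 = p+p!, w ∈ L; and |w| ≥ p.
By the pumping lemma, w = xyz with |xy| ≤ p and |y| > 0.
The first p characters of w are a's, so xy (and hence y) consists only of a's. Write y = a^k, 1 ≤ k ≤ p.
Since 1 ≤ k ≤ p, k divides p!; set t = 1 + p!/k. Then xy^t z has p + (p!/k)·k = p + p! copies of a. Now the a-count is p+p! and (b-count)-2 = (p+p!+2)-2 = p+p!, so i ≠ j-2 fails. So xy^t z = a^{p+p!} b^{p+p!+2} ∉ L.
This is a contradiction; hence L is not regular.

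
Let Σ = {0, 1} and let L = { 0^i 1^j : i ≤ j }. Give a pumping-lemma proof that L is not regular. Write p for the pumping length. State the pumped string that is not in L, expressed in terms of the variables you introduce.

Toward a contradiction, assume L is regular with pumping length p.
Choose w = 0^p 1^p ∈ L, with |w| = 2p ≥ p.
The pumping lemma gives a decomposition w = xyz where |xy| ≤ p and |y| > 0.
Because |xy| ≤ p and w begins with p copies of 0, we have y = 0^k with 1 ≤ k ≤ p.
Consider xy^2z = 0^{p+k} 1^p. Since k ≥ 1, the 0-count p+k exceeds the 1-count p, so i ≤ j fails; thus xy^2z ∉ L.
This contradicts the pumping lemma, so L is not regular.

0^{p+k} 1^p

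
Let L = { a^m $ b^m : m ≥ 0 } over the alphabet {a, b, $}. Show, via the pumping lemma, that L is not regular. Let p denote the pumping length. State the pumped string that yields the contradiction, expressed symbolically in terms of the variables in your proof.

a^{p+k} $ b^p

Suppose for contradiction that L is regular, and let p be the pumping length.
Take w = a^p $ b^p ∈ L with |w| = 2p+1 ≥ p.
By the pumping lemma, w = xyz with |xy| ≤ p and y is nonempty.
Since the first p symbols of w are all a's and |xy| ≤ p, y lies entirely in the leading a-block: y = a^k for some k with 1 ≤ k ≤ p.
Pump with i = 2: xy^2z = a^{p+k} $ b^p, which would require p+k = p. But k ≥ 1, so xy^2z ∉ L.
This contradicts the pumping lemma, so L is not regular.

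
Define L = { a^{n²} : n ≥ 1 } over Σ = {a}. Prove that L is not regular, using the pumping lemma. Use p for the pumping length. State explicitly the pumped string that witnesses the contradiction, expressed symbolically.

a^{p²+k}

Suppose for contradiction that L is regular, and let p be the pumping length.
Take w = a^{p²} ∈ L with |w| = p² ≥ p.
The pumping lemma gives a decomposition w = xyz where |xy| ≤ p and |y| > 0.
Then y = a^k for some k with 1 ≤ k ≤ p.
Pump with i = 2: xy^2z = a^{p²+k}. Since 1 ≤ k ≤ p, p² < p²+k ≤ p²+p < (p+1)², so p²+k lies strictly between consecutive squares and is not a perfect square. So xy^2z ∉ L.
This contradicts the pumping lemma, so L is not regular.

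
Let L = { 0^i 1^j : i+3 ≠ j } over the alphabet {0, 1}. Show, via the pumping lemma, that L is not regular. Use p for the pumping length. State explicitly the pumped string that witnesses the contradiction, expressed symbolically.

0^{p+p!} 1^{p+p!+3}

Assume L is regular; let p be its pumping constant.
Choose w = 0^p 1^{p+p!+3}. Since p ≠ (p+p!+3)-3 = p+p!, w ∈ L; and |w| ≥ p.
By the pumping lemma, w = xyz with |xy| ≤ p and y is nonempty.
The first p characters of w are 0's, so xy (and hence y) consists only of 0's. Write y = 0^k, 1 ≤ k ≤ p.
Since 1 ≤ k ≤ p, k divides p!; set t = 1 + p!/k. Then xy^t z has p + (p!/k)·k = p + p! copies of 0. Now the 0-count is p+p! and (1-count)-3 = (p+p!+3)-3 = p+p!, so i+3 ≠ j fails. So xy^t z = 0^{p+p!} 1^{p+p!+3} ∉ L.
Contradiction. Therefore L is not regular.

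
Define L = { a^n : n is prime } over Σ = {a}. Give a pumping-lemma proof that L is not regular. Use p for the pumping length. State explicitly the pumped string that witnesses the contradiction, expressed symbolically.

Suppose for contradiction that L is regular, and let p be the pumping length.
Let q be a prime with q ≥ p+2 (infinitely many primes exist), and take w = a^q ∈ L with |w| = q ≥ p.
By the pumping lemma, w = xyz with |xy| ≤ p and |y| > 0.
Then y = a^k for some k with 1 ≤ k ≤ p.
Since 1 ≤ k ≤ p, |xz| = q-k. Pump with i = q+1: |xy^{q+1}z| = (q-k)+(q+1)k = q+qk = q(1+k), which is composite (both factors ≥ 2). So xy^{q+1}z = a^{q(1+k)} ∉ L.
Contradiction. Therefore L is not regular.

a^{q(1+k)}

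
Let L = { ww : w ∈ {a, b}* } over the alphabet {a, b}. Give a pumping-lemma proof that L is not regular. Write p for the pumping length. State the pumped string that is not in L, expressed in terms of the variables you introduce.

a^{p+k} b^p a^p b^p

Assume L is regular; let p be its pumping constant.
Take w = a^p b^p a^p b^p = uu where u = a^pb^p; then w ∈ L and |w| = 4p ≥ p.
Write w = xyz as guaranteed by the lemma, with |xy| ≤ p and |y| > 0.
The first p characters of w are a's, so xy (and hence y) consists only of a's. Write y = a^k, 1 ≤ k ≤ p.
Pump with i = 2: xy^2z = a^{p+k} b^p a^p b^p, of length 4p+k. Suppose this equals vv. The string starts with a and ends with b, so v does too; thus the boundary between the two copies of v is a b→a transition. There is exactly one such transition, at position 2p+k, so |v| = 2p+k and |vv| = 4p+2k ≠ 4p+k since k ≥ 1. So xy^2z ∉ L.
This contradicts the pumping lemma, so L is not regular.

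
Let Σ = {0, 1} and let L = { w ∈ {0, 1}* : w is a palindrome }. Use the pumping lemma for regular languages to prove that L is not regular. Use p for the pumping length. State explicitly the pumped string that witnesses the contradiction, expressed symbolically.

0^{p+k} 1 0^p

Assume L is regular. Let p be the pumping length given by the pumping lemma.
Take w = 0^p 1 0^p, a palindrome of length 2p+1 ≥ p.
Write w = xyz as guaranteed by the lemma, with |xy| ≤ p and y is nonempty.
The first p characters of w are 0's, so xy (and hence y) consists only of 0's. Write y = 0^k, 1 ≤ k ≤ p.
Pump with i = 2: xy^2z = 0^{p+k} 1 0^p. Its reverse is 0^p 1 0^{p+k}, which differs from xy^2z since k ≥ 1. So xy^2z is not a palindrome and xy^2z ∉ L.
Contradiction. Therefore L is not regular.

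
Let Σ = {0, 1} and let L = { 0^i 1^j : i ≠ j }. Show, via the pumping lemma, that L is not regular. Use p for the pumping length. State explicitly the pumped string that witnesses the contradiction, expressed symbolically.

0^{p+p!} 1^{p+p!}

Suppose for contradiction that L is regular, and let p be the pumping length.
Choose w = 0^p 1^{p+p!}. Since p ≠ p+p!, w ∈ L; and |w| ≥ p.
Write w = xyz as guaranteed by the lemma, with |xy| ≤ p and y is nonempty.
The first p characters of w are 0's, so xy (and hence y) consists only of 0's. Write y = 0^k, 1 ≤ k ≤ p.
Since 1 ≤ k ≤ p, k divides p!; set t = 1 + p!/k. Then xy^t z has p + (p!/k)·k = p + p! copies of 0. Now the 0-count equals the 1-count, so i ≠ j fails. So xy^t z = 0^{p+p!} 1^{p+p!} ∉ L.
Contradiction. Therefore L is not regular.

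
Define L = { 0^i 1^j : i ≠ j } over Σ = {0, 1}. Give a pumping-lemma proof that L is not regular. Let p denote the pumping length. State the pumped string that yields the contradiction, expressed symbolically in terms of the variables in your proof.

0^{p+p!} 1^{p+p!}

Suppose for contradiction that L is regular, and let p be the pumping length.
Choose w = 0^p 1^{p+p!}. Since p ≠ p+p!, w ∈ L; and |w| ≥ p.
The pumping lemma gives a decomposition w = xyz where |xy| ≤ p and |y| ≥ 1.
Since the first p symbols of w are all 0's and |xy| ≤ p, y lies entirely in the leading 0-block: y = 0^k for some k with 1 ≤ k ≤ p.
Since 1 ≤ k ≤ p, k divides p!; set t = 1 + p!/k. Then xy^t z has p + (p!/k)·k = p + p! copies of 0. Now the 0-count equals the 1-count, so i ≠ j fails. So xy^t z = 0^{p+p!} 1^{p+p!} ∉ L.
This is a contradiction; hence L is not regular.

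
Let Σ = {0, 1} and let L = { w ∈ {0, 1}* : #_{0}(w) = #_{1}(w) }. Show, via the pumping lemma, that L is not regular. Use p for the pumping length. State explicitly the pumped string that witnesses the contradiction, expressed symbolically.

Suppose for contradiction that L is regular, and let p be the pumping length.
Choose w = 0^p 1^p ∈ L with |w| = 2p ≥ p.
By the pumping lemma, w = xyz with |xy| ≤ p and y is nonempty.
Since the first p symbols of w are all 0's and |xy| ≤ p, y lies entirely in the leading 0-block: y = 0^k for some k with 1 ≤ k ≤ p.
Pump with i = 2: xy^2z = 0^{p+k} 1^p has p+k occurrences of 0 but only p of 1. Since k ≥ 1 the counts differ, so xy^2z ∉ L.
This contradicts the pumping lemma, so L is not regular.

0^{p+k} 1^p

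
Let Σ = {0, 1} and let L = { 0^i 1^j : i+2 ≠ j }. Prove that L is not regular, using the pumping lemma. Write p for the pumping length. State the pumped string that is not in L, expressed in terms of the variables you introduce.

0^{p+p!} 1^{p+p!+2}

Toward a contradiction, assume L is regular with pumping length p.
Choose w = 0^p 1^{p+p!+2}. Since p ≠ (p+p!+2)-2 = p+p!, w ∈ L; and |w| ≥ p.
Write w = xyz as guaranteed by the lemma, with |xy| ≤ p and |y| > 0.
Since the first p symbols of w are all 0's and |xy| ≤ p, y lies entirely in the leading 0-block: y = 0^k for some k with 1 ≤ k ≤ p.
Since 1 ≤ k ≤ p, k divides p!; set t = 1 + p!/k. Then xy^t z has p + (p!/k)·k = p + p! copies of 0. Now the 0-count is p+p! and (1-count)-2 = (p+p!+2)-2 = p+p!, so i+2 ≠ j fails. So xy^t z = 0^{p+p!} 1^{p+p!+2} ∉ L.
Contradiction. Therefore L is not regular.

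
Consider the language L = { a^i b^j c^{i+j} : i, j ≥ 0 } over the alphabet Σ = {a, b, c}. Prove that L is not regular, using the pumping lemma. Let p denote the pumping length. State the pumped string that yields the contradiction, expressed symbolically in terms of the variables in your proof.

a^{p+k} b^p c^{2p}

Toward a contradiction, assume L is regular with pumping length p.
Take w = a^p b^p c^{2p} ∈ L (with i=j=p, i+j=2p), |w| = 4p ≥ p.
The pumping lemma gives a decomposition w = xyz where |xy| ≤ p and |y| ≥ 1.
Since the first p symbols of w are all a's and |xy| ≤ p, y lies entirely in the leading a-block: y = a^k for some k with 1 ≤ k ≤ p.
Consider xy^2z = a^{p+k} b^p c^{2p}. Now the a- and b-counts sum to 2p+k, but the c-count is 2p ≠ 2p+k. So xy^2z ∉ L.
This is a contradiction; hence L is not regular.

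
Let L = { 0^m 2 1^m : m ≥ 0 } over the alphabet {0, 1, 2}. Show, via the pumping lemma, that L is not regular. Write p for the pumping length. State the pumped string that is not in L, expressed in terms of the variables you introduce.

0^{p+k} 2 1^p

Assume L is regular; let p be its pumping constant.
Take w = 0^p 2 1^p ∈ L with |w| = 2p+1 ≥ p.
By the pumping lemma, w = xyz with |xy| ≤ p and y is nonempty.
Since the first p symbols of w are all 0's and |xy| ≤ p, y lies entirely in the leading 0-block: y = 0^k for some k with 1 ≤ k ≤ p.
Pump with i = 2: xy^2z = 0^{p+k} 2 1^p, which would require p+k = p. But k ≥ 1, so xy^2z ∉ L.
This is a contradiction; hence L is not regular.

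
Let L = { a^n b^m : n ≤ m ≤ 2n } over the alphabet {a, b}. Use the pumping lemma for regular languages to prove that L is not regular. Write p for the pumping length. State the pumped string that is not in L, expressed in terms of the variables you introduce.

Suppose for contradiction that L is regular, and let p be the pumping length.
Take w = a^p b^p ∈ L (since p ≤ p ≤ 2p), with |w| = 2p ≥ p.
The pumping lemma gives a decomposition w = xyz where |xy| ≤ p and |y| ≥ 1.
The first p characters of w are a's, so xy (and hence y) consists only of a's. Write y = a^k, 1 ≤ k ≤ p.
Pump with i = 2: xy^2z = a^{p+k} b^p. Now n = p+k > p = m, so the condition n ≤ m fails. Thus xy^2z ∉ L.
This contradicts the pumping lemma, so L is not regular.

a^{p+k} b^p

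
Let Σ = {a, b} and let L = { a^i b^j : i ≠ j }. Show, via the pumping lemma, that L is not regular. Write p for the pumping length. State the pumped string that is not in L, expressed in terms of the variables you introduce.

Toward a contradiction, assume L is regular with pumping length p.
Choose w = a^p b^{p+p!}. Since p ≠ p+p!, w ∈ L; and |w| ≥ p.
Write w = xyz as guaranteed by the lemma, with |xy| ≤ p and |y| ≥ 1.
Since the first p symbols of w are all a's and |xy| ≤ p, y lies entirely in the leading a-block: y = a^k for some k with 1 ≤ k ≤ p.
Since 1 ≤ k ≤ p, k divides p!; set t = 1 + p!/k. Then xy^t z has p + (p!/k)·k = p + p! copies of a. Now the a-count equals the b-count, so i ≠ j fails. So xy^t z = a^{p+p!} b^{p+p!} ∉ L.
Contradiction. Therefore L is not regular.

a^{p+p!} b^{p+p!}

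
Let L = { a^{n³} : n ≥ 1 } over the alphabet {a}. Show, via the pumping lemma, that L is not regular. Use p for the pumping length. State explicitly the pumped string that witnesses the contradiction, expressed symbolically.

a^{p³+k}

Assume L is regular. Let p be the pumping length given by the pumping lemma.
Take w = a^{p³} ∈ L with |w| = p³ ≥ p.
The pumping lemma gives a decomposition w = xyz where |xy| ≤ p and |y| ≥ 1.
Then y = a^k for some k with 1 ≤ k ≤ p.
Pump with i = 2: xy^2z = a^{p³+k}. Since 1 ≤ k ≤ p, p³ < p³+k ≤ p³+p < p³+3p²+3p+1 = (p+1)³, so p³+k is not a perfect cube. So xy^2z ∉ L.
This is a contradiction; hence L is not regular.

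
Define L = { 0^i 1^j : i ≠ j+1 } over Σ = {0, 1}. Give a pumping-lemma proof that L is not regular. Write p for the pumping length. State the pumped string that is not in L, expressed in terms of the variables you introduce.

Suppose for contradiction that L is regular, and let p be the pumping length.
Choose w = 0^p 1^{p+p!-1}. Since p ≠ (p+p!-1)+1 = p+p!, w ∈ L; and |w| ≥ p.
The pumping lemma gives a decomposition w = xyz where |xy| ≤ p and |y| > 0.
The first p characters of w are 0's, so xy (and hence y) consists only of 0's. Write y = 0^k, 1 ≤ k ≤ p.
Since 1 ≤ k ≤ p, k divides p!; set t = 1 + p!/k. Then xy^t z has p + (p!/k)·k = p + p! copies of 0. Now the 0-count is p+p! and (1-count)+1 = (p+p!-1)+1 = p+p!, so i ≠ j+1 fails. So xy^t z = 0^{p+p!} 1^{p+p!-1} ∉ L.
Contradiction. Therefore L is not regular.

0^{p+p!} 1^{p+p!-1}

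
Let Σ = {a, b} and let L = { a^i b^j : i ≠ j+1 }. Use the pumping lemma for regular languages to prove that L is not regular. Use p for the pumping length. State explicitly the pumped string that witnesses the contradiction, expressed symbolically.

Assume L is regular; let p be its pumping constant.
Choose w = a^p b^{p+p!-1}. Since p ≠ (p+p!-1)+1 = p+p!, w ∈ L; and |w| ≥ p.
By the pumping lemma, w = xyz with |xy| ≤ p and |y| > 0.
The first p characters of w are a's, so xy (and hence y) consists only of a's. Write y = a^k, 1 ≤ k ≤ p.
Since 1 ≤ k ≤ p, k divides p!; set t = 1 + p!/k. Then xy^t z has p + (p!/k)·k = p + p! copies of a. Now the a-count is p+p! and (b-count)+1 = (p+p!-1)+1 = p+p!, so i ≠ j+1 fails. So xy^t z = a^{p+p!} b^{p+p!-1} ∉ L.
This is a contradiction; hence L is not regular.

a^{p+p!} b^{p+p!-1}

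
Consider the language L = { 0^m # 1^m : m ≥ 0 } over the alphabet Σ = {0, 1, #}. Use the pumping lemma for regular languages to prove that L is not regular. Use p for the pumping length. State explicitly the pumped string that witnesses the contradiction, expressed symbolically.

0^{p+k} # 1^p

Assume L is regular; let p be its pumping constant.
Take w = 0^p # 1^p ∈ L with |w| = 2p+1 ≥ p.
By the pumping lemma, w = xyz with |xy| ≤ p and |y| > 0.
Because |xy| ≤ p and w begins with p copies of 0, we have y = 0^k with 1 ≤ k ≤ p.
Pump with i = 2: xy^2z = 0^{p+k} # 1^p, which would require p+k = p. But k ≥ 1, so xy^2z ∉ L.
This contradicts the pumping lemma, so L is not regular.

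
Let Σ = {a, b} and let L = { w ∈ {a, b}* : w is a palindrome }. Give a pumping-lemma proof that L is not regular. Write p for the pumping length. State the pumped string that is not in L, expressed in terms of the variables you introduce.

a^{p+k} b a^p

Assume L is regular. Let p be the pumping length given by the pumping lemma.
Take w = a^p b a^p, a palindrome of length 2p+1 ≥ p.
Write w = xyz as guaranteed by the lemma, with |xy| ≤ p and |y| ≥ 1.
The first p characters of w are a's, so xy (and hence y) consists only of a's. Write y = a^k, 1 ≤ k ≤ p.
Pump with i = 2: xy^2z = a^{p+k} b a^p. Its reverse is a^p b a^{p+k}, which differs from xy^2z since k ≥ 1. So xy^2z is not a palindrome and xy^2z ∉ L.
This contradicts the pumping lemma, so L is not regular.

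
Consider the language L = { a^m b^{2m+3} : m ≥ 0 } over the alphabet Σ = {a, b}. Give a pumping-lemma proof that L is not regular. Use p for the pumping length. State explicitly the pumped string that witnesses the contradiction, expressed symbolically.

a^{p+k} b^{2p+3}

Assume L is regular. Let p be the pumping length given by the pumping lemma.
Let w = a^p b^{2p+3} ∈ L; note |w| = 3p+3 ≥ p.
By the pumping lemma, w = xyz with |xy| ≤ p and |y| ≥ 1.
Because |xy| ≤ p and w begins with p copies of a, we have y = a^k with 1 ≤ k ≤ p.
Pump with i = 2: xy^2z = a^{p+k} b^{2p+3}. For this to lie in L we would need 2p+3 = 2(p+k)+3, which forces k = 0. But k ≥ 1, so xy^2z ∉ L.
This is a contradiction; hence L is not regular.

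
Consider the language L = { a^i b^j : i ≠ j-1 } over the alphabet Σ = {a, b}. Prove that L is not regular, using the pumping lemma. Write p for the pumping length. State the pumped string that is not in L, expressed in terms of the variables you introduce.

Toward a contradiction, assume L is regular with pumping length p.
Choose w = a^p b^{p+p!+1}. Since p ≠ (p+p!+1)-1 = p+p!, w ∈ L; and |w| ≥ p.
The pumping lemma gives a decomposition w = xyz where |xy| ≤ p and y is nonempty.
Since the first p symbols of w are all a's and |xy| ≤ p, y lies entirely in the leading a-block: y = a^k for some k with 1 ≤ k ≤ p.
Since 1 ≤ k ≤ p, k divides p!; set t = 1 + p!/k. Then xy^t z has p + (p!/k)·k = p + p! copies of a. Now the a-count is p+p! and (b-count)-1 = (p+p!+1)-1 = p+p!, so i ≠ j-1 fails. So xy^t z = a^{p+p!} b^{p+p!+1} ∉ L.
Contradiction. Therefore L is not regular.

a^{p+p!} b^{p+p!+1}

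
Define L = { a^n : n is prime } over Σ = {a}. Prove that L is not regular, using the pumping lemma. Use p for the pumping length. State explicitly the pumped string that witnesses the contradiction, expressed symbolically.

a^{q(1+k)}

Assume L is regular. Let p be the pumping length given by the pumping lemma.
Let q be a prime with q ≥ p+2 (infinitely many primes exist), and take w = a^q ∈ L with |w| = q ≥ p.
By the pumping lemma, w = xyz with |xy| ≤ p and y is nonempty.
Then y = a^k for some k with 1 ≤ k ≤ p.
Since 1 ≤ k ≤ p, |xz| = q-k. Pump with i = q+1: |xy^{q+1}z| = (q-k)+(q+1)k = q+qk = q(1+k), which is composite (both factors ≥ 2). So xy^{q+1}z = a^{q(1+k)} ∉ L.
This contradicts the pumping lemma, so L is not regular.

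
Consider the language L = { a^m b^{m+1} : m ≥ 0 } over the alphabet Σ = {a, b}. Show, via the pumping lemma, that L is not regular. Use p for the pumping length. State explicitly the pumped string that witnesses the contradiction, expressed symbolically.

a^{p+k} b^{p+1}

Toward a contradiction, assume L is regular with pumping length p.
Take w = a^p b^{p+1}. Then w ∈ L and |w| = 2p+1 ≥ p.
The pumping lemma gives a decomposition w = xyz where |xy| ≤ p and |y| > 0.
Since the first p symbols of w are all a's and |xy| ≤ p, y lies entirely in the leading a-block: y = a^k for some k with 1 ≤ k ≤ p.
Pump with i = 2: xy^2z = a^{p+k} b^{p+1}. For this to lie in L we would need p+1 = (p+k)+1, which forces k = 0. But k ≥ 1, so xy^2z ∉ L.
Contradiction. Therefore L is not regular.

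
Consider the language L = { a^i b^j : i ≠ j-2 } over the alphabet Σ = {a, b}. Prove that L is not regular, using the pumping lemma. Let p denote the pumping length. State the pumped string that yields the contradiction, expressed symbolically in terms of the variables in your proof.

a^{p+p!} b^{p+p!+2}

Assume L is regular. Let p be the pumping length given by the pumping lemma.
Choose w = a^p b^{p+p!+2}. Since p ≠ (p+p!+2)-2 = p+p!, w ∈ L; and |w| ≥ p.
Write w = xyz as guaranteed by the lemma, with |xy| ≤ p and |y| > 0.
Because |xy| ≤ p and w begins with p copies of a, we have y = a^k with 1 ≤ k ≤ p.
Since 1 ≤ k ≤ p, k divides p!; set t = 1 + p!/k. Then xy^t z has p + (p!/k)·k = p + p! copies of a. Now the a-count is p+p! and (b-count)-2 = (p+p!+2)-2 = p+p!, so i ≠ j-2 fails. So xy^t z = a^{p+p!} b^{p+p!+2} ∉ L.
This contradicts the pumping lemma, so L is not regular.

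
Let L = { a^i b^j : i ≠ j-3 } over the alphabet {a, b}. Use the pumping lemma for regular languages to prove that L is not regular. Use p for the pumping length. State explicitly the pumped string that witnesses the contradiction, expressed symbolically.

a^{p+p!} b^{p+p!+3}

Toward a contradiction, assume L is regular with pumping length p.
Choose w = a^p b^{p+p!+3}. Since p ≠ (p+p!+3)-3 = p+p!, w ∈ L; and |w| ≥ p.
By the pumping lemma, w = xyz with |xy| ≤ p and |y| ≥ 1.
Since the first p symbols of w are all a's and |xy| ≤ p, y lies entirely in the leading a-block: y = a^k for some k with 1 ≤ k ≤ p.
Since 1 ≤ k ≤ p, k divides p!; set t = 1 + p!/k. Then xy^t z has p + (p!/k)·k = p + p! copies of a. Now the a-count is p+p! and (b-count)-3 = (p+p!+3)-3 = p+p!, so i ≠ j-3 fails. So xy^t z = a^{p+p!} b^{p+p!+3} ∉ L.
This is a contradiction; hence L is not regular.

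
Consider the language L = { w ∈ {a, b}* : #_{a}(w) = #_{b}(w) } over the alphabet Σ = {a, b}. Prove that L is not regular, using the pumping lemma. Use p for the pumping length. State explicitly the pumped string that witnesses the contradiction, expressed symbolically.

a^{p+k} b^p

Suppose for contradiction that L is regular, and let p be the pumping length.
Choose w = a^p b^p ∈ L with |w| = 2p ≥ p.
By the pumping lemma, w = xyz with |xy| ≤ p and |y| ≥ 1.
Since the first p symbols of w are all a's and |xy| ≤ p, y lies entirely in the leading a-block: y = a^k for some k with 1 ≤ k ≤ p.
Pump with i = 2: xy^2z = a^{p+k} b^p has p+k occurrences of a but only p of b. Since k ≥ 1 the counts differ, so xy^2z ∉ L.
This contradicts the pumping lemma, so L is not regular.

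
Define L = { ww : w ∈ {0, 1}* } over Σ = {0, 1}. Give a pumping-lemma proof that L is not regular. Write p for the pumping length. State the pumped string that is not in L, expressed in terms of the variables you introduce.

0^{p+k} 1^p 0^p 1^p

Assume L is regular; let p be its pumping constant.
Take w = 0^p 1^p 0^p 1^p = uu where u = 0^p1^p; then w ∈ L and |w| = 4p ≥ p.
The pumping lemma gives a decomposition w = xyz where |xy| ≤ p and |y| > 0.
The first p characters of w are 0's, so xy (and hence y) consists only of 0's. Write y = 0^k, 1 ≤ k ≤ p.
Pump with i = 2: xy^2z = 0^{p+k} 1^p 0^p 1^p, of length 4p+k. Suppose this equals vv. The string starts with 0 and ends with 1, so v does too; thus the boundary between the two copies of v is a 1→0 transition. There is exactly one such transition, at position 2p+k, so |v| = 2p+k and |vv| = 4p+2k ≠ 4p+k since k ≥ 1. So xy^2z ∉ L.
This is a contradiction; hence L is not regular.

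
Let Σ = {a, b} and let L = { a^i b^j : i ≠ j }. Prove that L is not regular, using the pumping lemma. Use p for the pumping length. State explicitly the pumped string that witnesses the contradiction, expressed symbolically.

Assume L is regular; let p be its pumping constant.
Choose w = a^p b^{p+p!}. Since p ≠ p+p!, w ∈ L; and |w| ≥ p.
The pumping lemma gives a decomposition w = xyz where |xy| ≤ p and |y| ≥ 1.
Because |xy| ≤ p and w begins with p copies of a, we have y = a^k with 1 ≤ k ≤ p.
Since 1 ≤ k ≤ p, k divides p!; set t = 1 + p!/k. Then xy^t z has p + (p!/k)·k = p + p! copies of a. Now the a-count equals the b-count, so i ≠ j fails. So xy^t z = a^{p+p!} b^{p+p!} ∉ L.
This is a contradiction; hence L is not regular.

a^{p+p!} b^{p+p!}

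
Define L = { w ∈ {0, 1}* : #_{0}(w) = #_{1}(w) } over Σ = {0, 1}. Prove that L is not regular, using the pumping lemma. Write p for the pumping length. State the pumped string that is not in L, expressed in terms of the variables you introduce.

Assume L is regular; let p be its pumping constant.
Choose w = 0^p 1^p ∈ L with |w| = 2p ≥ p.
By the pumping lemma, w = xyz with |xy| ≤ p and |y| ≥ 1.
Because |xy| ≤ p and w begins with p copies of 0, we have y = 0^k with 1 ≤ k ≤ p.
Pump with i = 2: xy^2z = 0^{p+k} 1^p has p+k occurrences of 0 but only p of 1. Since k ≥ 1 the counts differ, so xy^2z ∉ L.
Contradiction. Therefore L is not regular.

0^{p+k} 1^p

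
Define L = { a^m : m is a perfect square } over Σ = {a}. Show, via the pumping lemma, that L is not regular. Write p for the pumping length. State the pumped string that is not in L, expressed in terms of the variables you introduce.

Toward a contradiction, assume L is regular with pumping length p.
Take w = a^{p²} ∈ L with |w| = p² ≥ p.
Write w = xyz as guaranteed by the lemma, with |xy| ≤ p and |y| ≥ 1.
Then y = a^k for some k with 1 ≤ k ≤ p.
Pump with i = 2: xy^2z = a^{p²+k}. Since 1 ≤ k ≤ p, p² < p²+k ≤ p²+p < (p+1)², so p²+k lies strictly between consecutive squares and is not a perfect square. So xy^2z ∉ L.
Contradiction. Therefore L is not regular.

a^{p²+k}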